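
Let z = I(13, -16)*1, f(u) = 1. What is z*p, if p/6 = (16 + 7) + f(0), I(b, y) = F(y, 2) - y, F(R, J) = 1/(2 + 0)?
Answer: 2376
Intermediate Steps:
F(R, J) = ½ (F(R, J) = 1/2 = ½)
I(b, y) = ½ - y
p = 144 (p = 6*((16 + 7) + 1) = 6*(23 + 1) = 6*24 = 144)
z = 33/2 (z = (½ - 1*(-16))*1 = (½ + 16)*1 = (33/2)*1 = 33/2 ≈ 16.500)
z*p = (33/2)*144 = 2376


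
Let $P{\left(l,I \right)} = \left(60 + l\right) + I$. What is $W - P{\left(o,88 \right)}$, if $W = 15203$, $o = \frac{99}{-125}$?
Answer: $\frac{1881974}{125} \approx 15056.0$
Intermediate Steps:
$o = - \frac{99}{125}$ ($o = 99 \left(- \frac{1}{125}\right) = - \frac{99}{125} \approx -0.792$)
$P{\left(l,I \right)} = 60 + I + l$
$W - P{\left(o,88 \right)} = 15203 - \left(60 + 88 - \frac{99}{125}\right) = 15203 - \frac{18401}{125} = \frac{1881974}{125}$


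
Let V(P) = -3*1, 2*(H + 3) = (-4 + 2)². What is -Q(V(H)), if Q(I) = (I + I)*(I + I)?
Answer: -36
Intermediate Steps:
H = -1 (H = -3 + (-4 + 2)²/2 = -3 + (½)*(-2)² = -3 + (½)*4 = -3 + 2 = -1)
V(P) = -3
Q(I) = 4*I² (Q(I) = (2*I)*(2*I) = 4*I²)
-Q(V(H)) = -4*(-3)² = -4*9 = -1*36 = -36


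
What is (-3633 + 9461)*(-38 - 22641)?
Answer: -132173212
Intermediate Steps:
(-3633 + 9461)*(-38 - 22641) = 5828*(-22679) = -132173212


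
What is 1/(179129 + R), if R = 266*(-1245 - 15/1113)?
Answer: -53/8058363 ≈ -6.5770e-6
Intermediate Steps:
R = -17552200/53 (R = 266*(-1245 - 15*1/1113) = 266*(-1245 - 5/371) = 266*(-461900/371) = -17552200/53 ≈ -3.3117e+5)
1/(179129 + R) = 1/(179129 - 17552200/53) = 1/(-8058363/53) = -53/8058363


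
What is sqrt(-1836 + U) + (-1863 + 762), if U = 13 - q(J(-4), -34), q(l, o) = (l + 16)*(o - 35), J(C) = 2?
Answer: -1101 + I*sqrt(581) ≈ -1101.0 + 24.104*I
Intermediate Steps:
q(l, o) = (-35 + o)*(16 + l) (q(l, o) = (16 + l)*(-35 + o) = (-35 + o)*(16 + l))
U = 1255 (U = 13 - (-560 - 35*2 + 16*(-34) + 2*(-34)) = 13 - (-560 - 70 - 544 - 68) = 13 - 1*(-1242) = 13 + 1242 = 1255)
sqrt(-1836 + U) + (-1863 + 762) = sqrt(-1836 + 1255) + (-1863 + 762) = sqrt(-581) - 1101 = I*sqrt(581) - 1101 = -1101 + I*sqrt(581)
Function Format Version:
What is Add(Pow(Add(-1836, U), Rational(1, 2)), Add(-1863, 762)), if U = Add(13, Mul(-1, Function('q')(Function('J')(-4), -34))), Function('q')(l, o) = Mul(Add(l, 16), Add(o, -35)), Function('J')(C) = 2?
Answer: Add(-1101, Mul(I, Pow(581, Rational(1, 2)))) ≈ Add(-1101.0, Mul(24.104, I))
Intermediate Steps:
Function('q')(l, o) = Mul(Add(-35, o), Add(16, l)) (Function('q')(l, o) = Mul(Add(16, l), Add(-35, o)) = Mul(Add(-35, o), Add(16, l)))
U = 1255 (U = Add(13, Mul(-1, Add(-560, Mul(-35, 2), Mul(16, -34), Mul(2, -34)))) = Add(13, Mul(-1, Add(-560, -70, -544, -68))) = Add(13, Mul(-1, -1242)) = Add(13, 1242) = 1255)
Add(Pow(Add(-1836, U), Rational(1, 2)), Add(-1863, 762)) = Add(Pow(Add(-1836, 1255), Rational(1, 2)), Add(-1863, 762)) = Add(Pow(-581, Rational(1, 2)), -1101) = Add(Mul(I, Pow(581, Rational(1, 2))), -1101) = Add(-1101, Mul(I, Pow(581, Rational(1, 2))))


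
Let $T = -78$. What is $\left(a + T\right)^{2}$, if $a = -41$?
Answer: $14161$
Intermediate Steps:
$\left(a + T\right)^{2} = \left(-41 - 78\right)^{2} = \left(-119\right)^{2} = 14161$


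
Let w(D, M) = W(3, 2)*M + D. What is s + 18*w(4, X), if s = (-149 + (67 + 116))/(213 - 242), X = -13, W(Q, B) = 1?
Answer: -4732/29 ≈ -163.17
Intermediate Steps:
s = -34/29 (s = (-149 + 183)/(-29) = 34*(-1/29) = -34/29 ≈ -1.1724)
w(D, M) = D + M (w(D, M) = 1*M + D = M + D = D + M)
s + 18*w(4, X) = -34/29 + 18*(4 - 13) = -34/29 + 18*(-9) = -34/29 - 162 = -4732/29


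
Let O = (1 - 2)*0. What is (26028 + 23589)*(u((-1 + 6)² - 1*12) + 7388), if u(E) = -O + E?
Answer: 367215417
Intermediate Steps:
O = 0 (O = -1*0 = 0)
u(E) = E (u(E) = -1*0 + E = 0 + E = E)
(26028 + 23589)*(u((-1 + 6)² - 1*12) + 7388) = (26028 + 23589)*(((-1 + 6)² - 1*12) + 7388) = 49617*((5² - 12) + 7388) = 49617*((25 - 12) + 7388) = 49617*(13 + 7388) = 49617*7401 = 367215417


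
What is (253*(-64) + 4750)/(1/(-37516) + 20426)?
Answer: -429258072/766301815 ≈ -0.56017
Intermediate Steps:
(253*(-64) + 4750)/(1/(-37516) + 20426) = (-16192 + 4750)/(-1/37516 + 20426) = -11442/766301815/37516 = -11442*37516/766301815 = -429258072/766301815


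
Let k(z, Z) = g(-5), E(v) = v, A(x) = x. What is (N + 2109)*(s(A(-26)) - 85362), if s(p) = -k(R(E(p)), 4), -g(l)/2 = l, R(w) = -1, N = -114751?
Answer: 9616472824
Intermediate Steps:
g(l) = -2*l
k(z, Z) = 10 (k(z, Z) = -2*(-5) = 10)
s(p) = -10 (s(p) = -1*10 = -10)
(N + 2109)*(s(A(-26)) - 85362) = (-114751 + 2109)*(-10 - 85362) = -112642*(-85372) = 9616472824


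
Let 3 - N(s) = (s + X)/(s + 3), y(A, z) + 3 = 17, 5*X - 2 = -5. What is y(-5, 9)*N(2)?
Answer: 952/25 ≈ 38.080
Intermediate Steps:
X = -3/5 (X = 2/5 + (1/5)*(-5) = 2/5 - 1 = -3/5 ≈ -0.60000)
y(A, z) = 14 (y(A, z) = -3 + 17 = 14)
N(s) = 3 - (-3/5 + s)/(3 + s) (N(s) = 3 - (s - 3/5)/(s + 3) = 3 - (-3/5 + s)/(3 + s))
y(-5, 9)*N(2) = 14*(2*(24 + 5*2)/(5*(3 + 2))) = 14*((2/5)*(24 + 10)/5) = 14*((2/5)*(1/5)*34) = 14*(68/25) = 952/25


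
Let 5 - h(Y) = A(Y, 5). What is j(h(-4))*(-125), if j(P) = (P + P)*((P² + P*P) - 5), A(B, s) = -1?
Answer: -100500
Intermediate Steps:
h(Y) = 6 (h(Y) = 5 - 1*(-1) = 5 + 1 = 6)
j(P) = 2*P*(-5 + 2*P²) (j(P) = (2*P)*((P² + P²) - 5) = (2*P)*(2*P² - 5) = (2*P)*(-5 + 2*P²) = 2*P*(-5 + 2*P²))
j(h(-4))*(-125) = (-10*6 + 4*6³)*(-125) = (-60 + 4*216)*(-125) = (-60 + 864)*(-125) = 804*(-125) = -100500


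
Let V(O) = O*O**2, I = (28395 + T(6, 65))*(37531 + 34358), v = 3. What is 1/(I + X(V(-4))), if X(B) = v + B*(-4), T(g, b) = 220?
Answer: 1/2057103994 ≈ 4.8612e-10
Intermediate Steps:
I = 2057103735 (I = (28395 + 220)*(37531 + 34358) = 28615*71889 = 2057103735)
V(O) = O**3
X(B) = 3 - 4*B (X(B) = 3 + B*(-4) = 3 - 4*B)
1/(I + X(V(-4))) = 1/(2057103735 + (3 - 4*(-4)**3)) = 1/(2057103735 + (3 - 4*(-64))) = 1/(2057103735 + (3 + 256)) = 1/(2057103735 + 259) = 1/2057103994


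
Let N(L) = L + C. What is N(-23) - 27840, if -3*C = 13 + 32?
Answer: -27878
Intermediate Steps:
C = -15 (C = -(13 + 32)/3 = -1/3*45 = -15)
N(L) = -15 + L (N(L) = L - 15 = -15 + L)
N(-23) - 27840 = (-15 - 23) - 27840 = -38 - 27840 = -27878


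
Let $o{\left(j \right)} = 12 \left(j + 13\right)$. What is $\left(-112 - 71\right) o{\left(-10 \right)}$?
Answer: $-6588$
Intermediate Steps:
$o{\left(j \right)} = 156 + 12 j$ ($o{\left(j \right)} = 12 \left(13 + j\right) = 156 + 12 j$)
$\left(-112 - 71\right) o{\left(-10 \right)} = \left(-112 - 71\right) \left(156 + 12 \left(-10\right)\right) = - 183 \left(156 - 120\right) = \left(-183\right) 36 = -6588$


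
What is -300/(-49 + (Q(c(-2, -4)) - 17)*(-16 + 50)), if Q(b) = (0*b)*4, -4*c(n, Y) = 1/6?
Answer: 100/209 ≈ 0.47847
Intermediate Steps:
c(n, Y) = -1/24 (c(n, Y) = -1/4/6 = -1/4*1/6 = -1/24)
Q(b) = 0 (Q(b) = 0*4 = 0)
-300/(-49 + (Q(c(-2, -4)) - 17)*(-16 + 50)) = -300/(-49 + (0 - 17)*(-16 + 50)) = -300/(-49 - 17*34) = -300/(-49 - 578) = -300/(-627) = -300*(-1/627) = 100/209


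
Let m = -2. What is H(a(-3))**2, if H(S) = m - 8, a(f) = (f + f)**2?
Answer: 100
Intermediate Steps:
a(f) = 4*f**2 (a(f) = (2*f)**2 = 4*f**2)
H(S) = -10 (H(S) = -2 - 8 = -10)
H(a(-3))**2 = (-10)**2 = 100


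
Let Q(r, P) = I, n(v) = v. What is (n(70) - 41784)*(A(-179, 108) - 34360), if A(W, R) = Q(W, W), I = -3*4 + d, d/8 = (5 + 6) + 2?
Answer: 1429455352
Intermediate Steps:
d = 104 (d = 8*((5 + 6) + 2) = 8*(11 + 2) = 8*13 = 104)
I = 92 (I = -3*4 + 104 = -12 + 104 = 92)
Q(r, P) = 92
A(W, R) = 92
(n(70) - 41784)*(A(-179, 108) - 34360) = (70 - 41784)*(92 - 34360) = -41714*(-34268) = 1429455352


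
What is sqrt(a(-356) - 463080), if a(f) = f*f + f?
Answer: 10*I*sqrt(3367) ≈ 580.26*I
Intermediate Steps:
a(f) = f + f**2 (a(f) = f**2 + f = f + f**2)
sqrt(a(-356) - 463080) = sqrt(-356*(1 - 356) - 463080) = sqrt(-356*(-355) - 463080) = sqrt(126380 - 463080) = sqrt(-336700) = 10*I*sqrt(3367)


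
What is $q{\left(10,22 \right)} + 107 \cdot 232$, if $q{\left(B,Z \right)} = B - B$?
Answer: $24824$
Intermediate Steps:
$q{\left(B,Z \right)} = 0$
$q{\left(10,22 \right)} + 107 \cdot 232 = 0 + 107 \cdot 232 = 0 + 24824 = 24824$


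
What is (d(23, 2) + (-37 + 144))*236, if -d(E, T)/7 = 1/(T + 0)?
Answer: 24426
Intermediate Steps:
d(E, T) = -7/T (d(E, T) = -7/(T + 0) = -7/T)
(d(23, 2) + (-37 + 144))*236 = (-7/2 + (-37 + 144))*236 = (-7*½ + 107)*236 = (-7/2 + 107)*236 = (207/2)*236 = 24426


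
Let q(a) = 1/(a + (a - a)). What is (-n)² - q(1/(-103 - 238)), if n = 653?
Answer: 426750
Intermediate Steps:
q(a) = 1/a (q(a) = 1/(a + 0) = 1/a)
(-n)² - q(1/(-103 - 238)) = (-1*653)² - 1/(1/(-103 - 238)) = (-653)² - 1/(1/(-341)) = 426409 - 1/(-1/341) = 426409 - 1*(-341) = 426409 + 341 = 426750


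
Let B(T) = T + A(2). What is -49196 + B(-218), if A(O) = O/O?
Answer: -49413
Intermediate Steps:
A(O) = 1
B(T) = 1 + T (B(T) = T + 1 = 1 + T)
-49196 + B(-218) = -49196 + (1 - 218) = -49196 - 217 = -49413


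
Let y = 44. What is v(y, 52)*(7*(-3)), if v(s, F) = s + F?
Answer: -2016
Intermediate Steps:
v(s, F) = F + s
v(y, 52)*(7*(-3)) = (52 + 44)*(7*(-3)) = 96*(-21) = -2016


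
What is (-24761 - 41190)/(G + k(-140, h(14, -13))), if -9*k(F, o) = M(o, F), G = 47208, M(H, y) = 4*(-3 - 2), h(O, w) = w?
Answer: -593559/424892 ≈ -1.3970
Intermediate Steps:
M(H, y) = -20 (M(H, y) = 4*(-5) = -20)
k(F, o) = 20/9 (k(F, o) = -1/9*(-20) = 20/9)
(-24761 - 41190)/(G + k(-140, h(14, -13))) = (-24761 - 41190)/(47208 + 20/9) = -65951/424892/9 = -65951*9/424892 = -593559/424892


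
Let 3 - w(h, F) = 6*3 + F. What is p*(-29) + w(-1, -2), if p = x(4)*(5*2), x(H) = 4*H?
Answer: -4653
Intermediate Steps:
w(h, F) = -15 - F (w(h, F) = 3 - (6*3 + F) = 3 - (18 + F) = 3 + (-18 - F) = -15 - F)
p = 160 (p = (4*4)*(5*2) = 16*10 = 160)
p*(-29) + w(-1, -2) = 160*(-29) + (-15 - 1*(-2)) = -4640 + (-15 + 2) = -4640 - 13 = -4653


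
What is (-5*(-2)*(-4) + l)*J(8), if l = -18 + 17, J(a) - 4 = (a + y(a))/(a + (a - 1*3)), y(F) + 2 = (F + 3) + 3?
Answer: -2952/13 ≈ -227.08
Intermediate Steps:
y(F) = 4 + F (y(F) = -2 + ((F + 3) + 3) = -2 + ((3 + F) + 3) = -2 + (6 + F) = 4 + F)
J(a) = 4 + (4 + 2*a)/(-3 + 2*a) (J(a) = 4 + (a + (4 + a))/(a + (a - 1*3)) = 4 + (4 + 2*a)/(a + (a - 3)) = 4 + (4 + 2*a)/(a + (-3 + a)) = 4 + (4 + 2*a)/(-3 + 2*a))
l = -1
(-5*(-2)*(-4) + l)*J(8) = (-5*(-2)*(-4) - 1)*(2*(-4 + 5*8)/(-3 + 2*8)) = (10*(-4) - 1)*(2*(-4 + 40)/(-3 + 16)) = (-40 - 1)*(2*36/13) = -82*36/13 = -41*72/13 = -2952/13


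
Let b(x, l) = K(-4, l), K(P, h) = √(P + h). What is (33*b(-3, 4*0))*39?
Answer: 2574*I ≈ 2574.0*I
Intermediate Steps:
b(x, l) = √(-4 + l)
(33*b(-3, 4*0))*39 = (33*√(-4 + 4*0))*39 = (33*√(-4 + 0))*39 = (33*√(-4))*39 = (33*(2*I))*39 = (66*I)*39 = 2574*I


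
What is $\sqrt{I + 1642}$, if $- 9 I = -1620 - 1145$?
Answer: $\frac{\sqrt{17543}}{3} \approx 44.15$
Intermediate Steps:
$I = \frac{2765}{9}$ ($I = - \frac{-1620 - 1145}{9} = \left(- \frac{1}{9}\right) \left(-2765\right) = \frac{2765}{9} \approx 307.22$)
$\sqrt{I + 1642} = \sqrt{\frac{2765}{9} + 1642} = \sqrt{\frac{17543}{9}} = \frac{\sqrt{17543}}{3}$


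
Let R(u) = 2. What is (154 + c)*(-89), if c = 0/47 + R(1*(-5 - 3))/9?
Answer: -123532/9 ≈ -13726.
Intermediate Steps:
c = 2/9 (c = 0/47 + 2/9 = 0*(1/47) + 2*(⅑) = 0 + 2/9 = 2/9 ≈ 0.22222)
(154 + c)*(-89) = (154 + 2/9)*(-89) = (1388/9)*(-89) = -123532/9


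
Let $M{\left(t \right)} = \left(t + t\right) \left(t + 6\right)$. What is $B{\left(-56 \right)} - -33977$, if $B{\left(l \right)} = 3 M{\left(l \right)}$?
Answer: $50777$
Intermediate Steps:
$M{\left(t \right)} = 2 t \left(6 + t\right)$
$B{\left(l \right)} = 6 l \left(6 + l\right)$ ($B{\left(l \right)} = 3 \cdot 2 l \left(6 + l\right) = 6 l \left(6 + l\right)$)
$B{\left(-56 \right)} - -33977 = 6 \left(-56\right) \left(6 - 56\right) - -33977 = 6 \left(-56\right) \left(-50\right) + 33977 = 16800 + 33977 = 50777$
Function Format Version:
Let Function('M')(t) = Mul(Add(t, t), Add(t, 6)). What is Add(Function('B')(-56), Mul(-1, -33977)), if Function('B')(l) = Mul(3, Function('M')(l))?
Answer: 50777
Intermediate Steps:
Function('M')(t) = Mul(2, t, Add(6, t)) (Function('M')(t) = Mul(Mul(2, t), Add(6, t)) = Mul(2, t, Add(6, t)))
Function('B')(l) = Mul(6, l, Add(6, l)) (Function('B')(l) = Mul(3, Mul(2, l, Add(6, l))) = Mul(6, l, Add(6, l)))
Add(Function('B')(-56), Mul(-1, -33977)) = Add(Mul(6, -56, Add(6, -56)), Mul(-1, -33977)) = Add(Mul(6, -56, -50), 33977) = Add(16800, 33977) = 50777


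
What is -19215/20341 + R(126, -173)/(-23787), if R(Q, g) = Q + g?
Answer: -456111178/483851367 ≈ -0.94267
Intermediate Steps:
-19215/20341 + R(126, -173)/(-23787) = -19215/20341 + (126 - 173)/(-23787) = -19215*1/20341 - 47*(-1/23787) = -19215/20341 + 47/23787 = -456111178/483851367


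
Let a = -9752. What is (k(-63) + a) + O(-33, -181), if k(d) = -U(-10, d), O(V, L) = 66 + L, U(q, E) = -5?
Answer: -9862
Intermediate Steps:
k(d) = 5 (k(d) = -1*(-5) = 5)
(k(-63) + a) + O(-33, -181) = (5 - 9752) + (66 - 181) = -9747 - 115 = -9862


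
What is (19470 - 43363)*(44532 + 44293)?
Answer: -2122295725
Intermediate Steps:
(19470 - 43363)*(44532 + 44293) = -23893*88825 = -2122295725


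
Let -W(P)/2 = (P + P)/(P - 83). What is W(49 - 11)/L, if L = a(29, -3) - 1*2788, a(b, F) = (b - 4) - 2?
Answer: -152/124425 ≈ -0.0012216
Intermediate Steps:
W(P) = -4*P/(-83 + P) (W(P) = -2*(P + P)/(P - 83) = -2*2*P/(-83 + P) = -4*P/(-83 + P))
a(b, F) = -6 + b (a(b, F) = (-4 + b) - 2 = -6 + b)
L = -2765 (L = (-6 + 29) - 1*2788 = 23 - 2788 = -2765)
W(49 - 11)/L = -4*(49 - 11)/(-83 + (49 - 11))/(-2765) = -4*38/(-83 + 38)*(-1/2765) = -4*38/(-45)*(-1/2765) = -4*38*(-1/45)*(-1/2765) = (152/45)*(-1/2765) = -152/124425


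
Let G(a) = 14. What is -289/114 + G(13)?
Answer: 1307/114 ≈ 11.465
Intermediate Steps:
-289/114 + G(13) = -289/114 + 14 = 1307/114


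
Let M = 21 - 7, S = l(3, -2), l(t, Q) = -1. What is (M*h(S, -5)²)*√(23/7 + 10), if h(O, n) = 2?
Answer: 8*√651 ≈ 204.12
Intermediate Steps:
S = -1
M = 14
(M*h(S, -5)²)*√(23/7 + 10) = (14*2²)*√(23/7 + 10) = (14*4)*√(23*(⅐) + 10) = 56*√(23/7 + 10) = 56*√(93/7) = 56*(√651/7) = 8*√651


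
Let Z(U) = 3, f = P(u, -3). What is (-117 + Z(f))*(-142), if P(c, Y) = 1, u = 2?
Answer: 16188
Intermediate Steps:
f = 1
(-117 + Z(f))*(-142) = (-117 + 3)*(-142) = -114*(-142) = 16188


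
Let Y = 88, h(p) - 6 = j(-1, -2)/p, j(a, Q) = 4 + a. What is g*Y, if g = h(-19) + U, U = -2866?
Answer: -4782184/19 ≈ -2.5169e+5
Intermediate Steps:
h(p) = 6 + 3/p (h(p) = 6 + (4 - 1)/p = 6 + 3/p)
g = -54343/19 (g = (6 + 3/(-19)) - 2866 = (6 + 3*(-1/19)) - 2866 = (6 - 3/19) - 2866 = 111/19 - 2866 = -54343/19 ≈ -2860.2)
g*Y = -54343/19*88 = -4782184/19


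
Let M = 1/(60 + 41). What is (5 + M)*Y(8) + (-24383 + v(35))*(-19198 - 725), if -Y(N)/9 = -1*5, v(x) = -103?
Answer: 49271315148/101 ≈ 4.8783e+8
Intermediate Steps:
M = 1/101 ≈ 0.0099010
Y(N) = 45 (Y(N) = -(-9)*5 = -9*(-5) = 45)
(5 + M)*Y(8) + (-24383 + v(35))*(-19198 - 725) = (5 + 1/101)*45 + (-24383 - 103)*(-19198 - 725) = (506/101)*45 - 24486*(-19923) = 22770/101 + 487834578 = 49271315148/101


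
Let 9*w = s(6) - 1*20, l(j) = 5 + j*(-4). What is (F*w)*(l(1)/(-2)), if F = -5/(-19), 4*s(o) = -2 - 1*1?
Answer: 415/1368 ≈ 0.30336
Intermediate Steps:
l(j) = 5 - 4*j
s(o) = -¾ (s(o) = (-2 - 1*1)/4 = (-2 - 1)/4 = (¼)*(-3) = -¾)
w = -83/36 (w = (-¾ - 1*20)/9 = (-¾ - 20)/9 = (⅑)*(-83/4) = -83/36 ≈ -2.3056)
F = 5/19 (F = -5*(-1/19) = 5/19 ≈ 0.26316)
(F*w)*(l(1)/(-2)) = ((5/19)*(-83/36))*((5 - 4*1)/(-2)) = -415*(5 - 4)*(-1)/(684*2) = -415*(-1)/(684*2) = -415/684*(-½) = 415/1368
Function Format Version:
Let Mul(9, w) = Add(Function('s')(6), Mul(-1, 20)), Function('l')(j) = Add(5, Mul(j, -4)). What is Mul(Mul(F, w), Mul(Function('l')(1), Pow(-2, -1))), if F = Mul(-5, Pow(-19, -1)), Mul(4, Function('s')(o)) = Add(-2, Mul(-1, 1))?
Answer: Rational(415, 1368) ≈ 0.30336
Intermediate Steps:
Function('l')(j) = Add(5, Mul(-4, j))
Function('s')(o) = Rational(-3, 4) (Function('s')(o) = Mul(Rational(1, 4), Add(-2, Mul(-1, 1))) = Mul(Rational(1, 4), Add(-2, -1)) = Mul(Rational(1, 4), -3) = Rational(-3, 4))
w = Rational(-83, 36) (w = Mul(Rational(1, 9), Add(Rational(-3, 4), Mul(-1, 20))) = Mul(Rational(1, 9), Add(Rational(-3, 4), -20)) = Mul(Rational(1, 9), Rational(-83, 4)) = Rational(-83, 36) ≈ -2.3056)
F = Rational(5, 19) (F = Mul(-5, Rational(-1, 19)) = Rational(5, 19) ≈ 0.26316)
Mul(Mul(F, w), Mul(Function('l')(1), Pow(-2, -1))) = Mul(Mul(Rational(5, 19), Rational(-83, 36)), Mul(Add(5, Mul(-4, 1)), Pow(-2, -1))) = Mul(Rational(-415, 684), Mul(Add(5, -4), Rational(-1, 2))) = Mul(Rational(-415, 684), Mul(1, Rational(-1, 2))) = Mul(Rational(-415, 684), Rational(-1, 2)) = Rational(415, 1368)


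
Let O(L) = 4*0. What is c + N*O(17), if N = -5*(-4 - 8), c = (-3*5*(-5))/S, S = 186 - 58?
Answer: 75/128 ≈ 0.58594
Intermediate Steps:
S = 128
O(L) = 0
c = 75/128 (c = (-3*5*(-5))/128 = -15*(-5)*(1/128) = 75*(1/128) = 75/128 ≈ 0.58594)
N = 60 (N = -5*(-12) = 60)
c + N*O(17) = 75/128 + 60*0 = 75/128 + 0 = 75/128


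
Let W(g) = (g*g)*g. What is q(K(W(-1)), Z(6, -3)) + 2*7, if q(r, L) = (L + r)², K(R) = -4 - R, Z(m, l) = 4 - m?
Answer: 39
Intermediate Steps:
W(g) = g³ (W(g) = g²*g = g³)
q(K(W(-1)), Z(6, -3)) + 2*7 = ((4 - 1*6) + (-4 - 1*(-1)³))² + 2*7 = ((4 - 6) + (-4 - 1*(-1)))² + 14 = (-2 + (-4 + 1))² + 14 = (-2 - 3)² + 14 = (-5)² + 14 = 25 + 14 = 39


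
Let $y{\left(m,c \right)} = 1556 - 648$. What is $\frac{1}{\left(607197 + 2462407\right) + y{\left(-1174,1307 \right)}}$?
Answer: $\frac{1}{3070512} \approx 3.2568 \cdot 10^{-7}$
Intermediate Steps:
$y{\left(m,c \right)} = 908$ ($y{\left(m,c \right)} = 1556 - 648 = 908$)
$\frac{1}{\left(607197 + 2462407\right) + y{\left(-1174,1307 \right)}} = \frac{1}{\left(607197 + 2462407\right) + 908} = \frac{1}{3069604 + 908} = \frac{1}{3070512}$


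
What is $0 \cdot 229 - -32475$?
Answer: $32475$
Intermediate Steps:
$0 \cdot 229 - -32475 = 0 + 32475 = 32475$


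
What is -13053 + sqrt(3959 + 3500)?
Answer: -13053 + sqrt(7459) ≈ -12967.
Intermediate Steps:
-13053 + sqrt(3959 + 3500) = -13053 + sqrt(7459)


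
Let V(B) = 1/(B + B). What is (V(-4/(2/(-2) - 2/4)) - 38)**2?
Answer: 366025/256 ≈ 1429.8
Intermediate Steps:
V(B) = 1/(2*B)
(V(-4/(2/(-2) - 2/4)) - 38)**2 = (1/(2*((-4/(2/(-2) - 2/4)))) - 38)**2 = (1/(2*((-4/(2*(-1/2) - 2*1/4)))) - 38)**2 = (1/(2*((-4/(-1 - 1/2)))) - 38)**2 = (1/(2*((-4/(-3/2)))) - 38)**2 = (1/(2*((-4*(-2/3)))) - 38)**2 = (1/(2*(8/3)) - 38)**2 = ((1/2)*(3/8) - 38)**2 = (3/16 - 38)**2 = (-605/16)**2 = 366025/256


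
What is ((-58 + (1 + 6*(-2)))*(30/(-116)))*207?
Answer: 214245/58 ≈ 3693.9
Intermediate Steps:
((-58 + (1 + 6*(-2)))*(30/(-116)))*207 = ((-58 + (1 - 12))*(30*(-1/116)))*207 = ((-58 - 11)*(-15/58))*207 = -69*(-15/58)*207 = (1035/58)*207 = 214245/58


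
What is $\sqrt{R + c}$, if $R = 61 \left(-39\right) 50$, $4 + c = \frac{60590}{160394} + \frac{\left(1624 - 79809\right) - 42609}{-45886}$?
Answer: $\frac{2 i \sqrt{100675715325862264290235}}{1839959771} \approx 344.89 i$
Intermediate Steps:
$c = - \frac{1821122690}{1839959771}$ ($c = -4 + \left(\frac{60590}{160394} + \frac{\left(1624 - 79809\right) - 42609}{-45886}\right) = -4 + \left(60590 \cdot \frac{1}{160394} + \left(-78185 - 42609\right) \left(- \frac{1}{45886}\right)\right) = -4 + \left(\frac{30295}{80197} - - \frac{60397}{22943}\right) = -4 + \left(\frac{30295}{80197} + \frac{60397}{22943}\right) = -4 + \frac{5538716394}{1839959771} = - \frac{1821122690}{1839959771} \approx -0.98976$)
$R = -118950$ ($R = \left(-2379\right) 50 = -118950$)
$\sqrt{R + c} = \sqrt{-118950 - \frac{1821122690}{1839959771}} = \sqrt{- \frac{218865035883140}{1839959771}} = \frac{2 i \sqrt{100675715325862264290235}}{1839959771}$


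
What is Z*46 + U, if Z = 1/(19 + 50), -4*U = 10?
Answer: -11/6 ≈ -1.8333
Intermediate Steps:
U = -5/2 (U = -1/4*10 = -5/2 ≈ -2.5000)
Z = 1/69 ≈ 0.014493
Z*46 + U = (1/69)*46 - 5/2 = 2/3 - 5/2 = -11/6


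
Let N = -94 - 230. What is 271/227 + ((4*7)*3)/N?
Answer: 5728/6129 ≈ 0.93457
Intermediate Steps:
N = -324
271/227 + ((4*7)*3)/N = 271/227 + ((4*7)*3)/(-324) = 271*(1/227) + (28*3)*(-1/324) = 271/227 + 84*(-1/324) = 271/227 - 7/27 = 5728/6129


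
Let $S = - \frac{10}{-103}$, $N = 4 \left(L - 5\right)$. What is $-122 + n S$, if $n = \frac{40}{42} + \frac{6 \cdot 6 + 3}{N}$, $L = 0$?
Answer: $- \frac{528191}{4326} \approx -122.1$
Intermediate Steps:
$N = -20$ ($N = 4 \left(0 - 5\right) = 4 \left(-5\right) = -20$)
$S = \frac{10}{103}$ ($S = \left(-10\right) \left(- \frac{1}{103}\right) = \frac{10}{103} \approx 0.097087$)
$n = - \frac{419}{420}$ ($n = \frac{40}{42} + \frac{6 \cdot 6 + 3}{-20} = 40 \cdot \frac{1}{42} + \left(36 + 3\right) \left(- \frac{1}{20}\right) = \frac{20}{21} + 39 \left(- \frac{1}{20}\right) = \frac{20}{21} - \frac{39}{20} = - \frac{419}{420} \approx -0.99762$)
$-122 + n S = -122 - \frac{419}{4326} = - \frac{528191}{4326}$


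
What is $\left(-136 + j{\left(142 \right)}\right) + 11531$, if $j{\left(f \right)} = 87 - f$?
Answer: $11340$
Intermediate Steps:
$\left(-136 + j{\left(142 \right)}\right) + 11531 = \left(-136 + \left(87 - 142\right)\right) + 11531 = \left(-136 - 55\right) + 11531 = -191 + 11531 = 11340$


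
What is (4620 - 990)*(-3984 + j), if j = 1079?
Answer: -10545150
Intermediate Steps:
(4620 - 990)*(-3984 + j) = (4620 - 990)*(-3984 + 1079) = 3630*(-2905) = -10545150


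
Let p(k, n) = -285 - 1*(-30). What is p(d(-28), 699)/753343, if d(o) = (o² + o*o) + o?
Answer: -255/753343 ≈ -0.00033849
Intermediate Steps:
d(o) = o + 2*o² (d(o) = (o² + o²) + o = 2*o² + o = o + 2*o²)
p(k, n) = -255 (p(k, n) = -285 + 30 = -255)
p(d(-28), 699)/753343 = -255/753343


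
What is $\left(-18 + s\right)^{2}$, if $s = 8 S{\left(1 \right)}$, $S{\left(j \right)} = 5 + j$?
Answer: $900$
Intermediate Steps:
$s = 48$ ($s = 8 \left(5 + 1\right) = 8 \cdot 6 = 48$)
$\left(-18 + s\right)^{2} = \left(-18 + 48\right)^{2} = 30^{2} = 900$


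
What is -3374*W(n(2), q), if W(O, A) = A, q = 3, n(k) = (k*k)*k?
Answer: -10122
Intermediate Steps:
n(k) = k³ (n(k) = k²*k = k³)
-3374*W(n(2), q) = -3374*3 = -10122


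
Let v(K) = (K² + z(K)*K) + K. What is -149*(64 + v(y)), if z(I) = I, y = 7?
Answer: -25181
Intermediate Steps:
v(K) = K + 2*K² (v(K) = (K² + K*K) + K = (K² + K²) + K = 2*K² + K = K + 2*K²)
-149*(64 + v(y)) = -149*(64 + 7*(1 + 2*7)) = -149*(64 + 7*(1 + 14)) = -149*(64 + 7*15) = -149*(64 + 105) = -149*169 = -25181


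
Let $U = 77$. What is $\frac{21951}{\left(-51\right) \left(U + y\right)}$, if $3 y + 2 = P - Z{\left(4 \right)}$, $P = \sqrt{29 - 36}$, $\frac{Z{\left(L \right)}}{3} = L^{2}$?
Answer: $- \frac{3973131}{557056} + \frac{21951 i \sqrt{7}}{557056} \approx -7.1324 + 0.10426 i$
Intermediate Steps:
$Z{\left(L \right)} = 3 L^{2}$
$P = i \sqrt{7}$ ($P = \sqrt{-7} = i \sqrt{7} \approx 2.6458 i$)
$y = - \frac{50}{3} + \frac{i \sqrt{7}}{3}$ ($y = - \frac{2}{3} + \frac{i \sqrt{7} - 3 \cdot 4^{2}}{3} = - \frac{2}{3} + \frac{i \sqrt{7} - 3 \cdot 16}{3} = - \frac{2}{3} + \frac{i \sqrt{7} - 48}{3} = - \frac{2}{3} + \frac{-48 + i \sqrt{7}}{3} = - \frac{2}{3} - \left(16 - \frac{i \sqrt{7}}{3}\right) = - \frac{50}{3} + \frac{i \sqrt{7}}{3} \approx -16.667 + 0.88192 i$)
$\frac{21951}{\left(-51\right) \left(U + y\right)} = \frac{21951}{\left(-51\right) \left(77 - \left(\frac{50}{3} - \frac{i \sqrt{7}}{3}\right)\right)} = \frac{21951}{\left(-51\right) \left(\frac{181}{3} + \frac{i \sqrt{7}}{3}\right)} = \frac{21951}{-3077 - 17 i \sqrt{7}}$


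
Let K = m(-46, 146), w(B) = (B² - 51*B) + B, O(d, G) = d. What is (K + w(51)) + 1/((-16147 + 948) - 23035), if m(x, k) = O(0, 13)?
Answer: 1949933/38234 ≈ 51.000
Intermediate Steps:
m(x, k) = 0
w(B) = B² - 50*B
K = 0
(K + w(51)) + 1/((-16147 + 948) - 23035) = (0 + 51*(-50 + 51)) + 1/((-16147 + 948) - 23035) = (0 + 51*1) + 1/(-15199 - 23035) = (0 + 51) + 1/(-38234) = 51 - 1/38234 = 1949933/38234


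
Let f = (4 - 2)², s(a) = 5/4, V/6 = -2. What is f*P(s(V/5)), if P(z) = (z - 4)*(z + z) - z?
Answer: -65/2 ≈ -32.500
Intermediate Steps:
V = -12 (V = 6*(-2) = -12)
s(a) = 5/4 (s(a) = 5*(¼) = 5/4)
P(z) = -z + 2*z*(-4 + z) (P(z) = (-4 + z)*(2*z) - z = 2*z*(-4 + z) - z = -z + 2*z*(-4 + z))
f = 4 (f = 2² = 4)
f*P(s(V/5)) = 4*(5*(-9 + 2*(5/4))/4) = 4*(5*(-9 + 5/2)/4) = 4*((5/4)*(-13/2)) = 4*(-65/8) = -65/2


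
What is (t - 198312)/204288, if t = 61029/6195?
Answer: -136497979/140618240 ≈ -0.97070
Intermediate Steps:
t = 20343/2065 (t = 61029*(1/6195) = 20343/2065 ≈ 9.8513)
(t - 198312)/204288 = (20343/2065 - 198312)/204288 = -409493937/2065*1/204288 = -136497979/140618240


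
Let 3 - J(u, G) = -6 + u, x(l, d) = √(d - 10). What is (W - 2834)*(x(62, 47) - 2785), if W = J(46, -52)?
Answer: 7995735 - 2871*√37 ≈ 7.9783e+6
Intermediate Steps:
x(l, d) = √(-10 + d)
J(u, G) = 9 - u (J(u, G) = 3 - (-6 + u) = 3 + (6 - u) = 9 - u)
W = -37 (W = 9 - 1*46 = 9 - 46 = -37)
(W - 2834)*(x(62, 47) - 2785) = (-37 - 2834)*(√(-10 + 47) - 2785) = -2871*(√37 - 2785) = -2871*(-2785 + √37) = 7995735 - 2871*√37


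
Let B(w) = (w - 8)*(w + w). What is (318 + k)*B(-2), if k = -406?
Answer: -3520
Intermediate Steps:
B(w) = 2*w*(-8 + w) (B(w) = (-8 + w)*(2*w) = 2*w*(-8 + w))
(318 + k)*B(-2) = (318 - 406)*(2*(-2)*(-8 - 2)) = -176*(-2)*(-10) = -88*40 = -3520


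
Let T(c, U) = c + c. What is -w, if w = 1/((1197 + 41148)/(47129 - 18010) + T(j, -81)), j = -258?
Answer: 29119/14983059 ≈ 0.0019435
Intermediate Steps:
T(c, U) = 2*c
w = -29119/14983059 (w = 1/((1197 + 41148)/(47129 - 18010) + 2*(-258)) = 1/(42345/29119 - 516) = 1/(-14983059/29119) = -29119/14983059 ≈ -0.0019435)
-w = -1*(-29119/14983059) = 29119/14983059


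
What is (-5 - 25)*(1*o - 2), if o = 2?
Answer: 0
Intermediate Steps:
(-5 - 25)*(1*o - 2) = (-5 - 25)*(1*2 - 2) = -30*(2 - 2) = -30*0 = 0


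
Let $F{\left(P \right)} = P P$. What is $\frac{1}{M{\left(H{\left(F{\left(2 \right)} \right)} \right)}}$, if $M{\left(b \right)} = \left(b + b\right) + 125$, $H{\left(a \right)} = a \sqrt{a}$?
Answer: $\frac{1}{141} \approx 0.0070922$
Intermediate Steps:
$F{\left(P \right)} = P^{2}$
$H{\left(a \right)} = a^{\frac{3}{2}}$
$M{\left(b \right)} = 125 + 2 b$ ($M{\left(b \right)} = 2 b + 125 = 125 + 2 b$)
$\frac{1}{M{\left(H{\left(F{\left(2 \right)} \right)} \right)}} = \frac{1}{125 + 2 \left(2^{2}\right)^{\frac{3}{2}}} = \frac{1}{125 + 2 \cdot 4^{\frac{3}{2}}} = \frac{1}{125 + 2 \cdot 8} = \frac{1}{125 + 16} = \frac{1}{141}$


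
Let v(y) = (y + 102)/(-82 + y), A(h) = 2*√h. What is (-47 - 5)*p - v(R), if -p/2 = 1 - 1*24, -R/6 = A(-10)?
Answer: (-14358*√10 + 98021*I)/(-41*I + 6*√10) ≈ -2391.2 - 0.85526*I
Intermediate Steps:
R = -12*I*√10 (R = -12*√(-10) = -12*I*√10 ≈ -37.947*I)
p = 46 (p = -2*(1 - 1*24) = -2*(1 - 24) = -2*(-23) = 46)
v(y) = (102 + y)/(-82 + y)
(-47 - 5)*p - v(R) = (-47 - 5)*46 - (102 - 12*I*√10)/(-82 - 12*I*√10) = -52*46 - (102 - 12*I*√10)/(-82 - 12*I*√10) = -2392 - (102 - 12*I*√10)/(-82 - 12*I*√10)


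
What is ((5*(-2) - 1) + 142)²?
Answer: 17161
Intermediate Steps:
((5*(-2) - 1) + 142)² = ((-10 - 1) + 142)² = (-11 + 142)² = 131² = 17161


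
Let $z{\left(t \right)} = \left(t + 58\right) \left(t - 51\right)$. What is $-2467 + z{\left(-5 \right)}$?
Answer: $-5435$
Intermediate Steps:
$z{\left(t \right)} = \left(-51 + t\right) \left(58 + t\right)$ ($z{\left(t \right)} = \left(58 + t\right) \left(-51 + t\right) = \left(-51 + t\right) \left(58 + t\right)$)
$-2467 + z{\left(-5 \right)} = -2467 + \left(-2958 + \left(-5\right)^{2} + 7 \left(-5\right)\right) = -2467 - 2968 = -5435$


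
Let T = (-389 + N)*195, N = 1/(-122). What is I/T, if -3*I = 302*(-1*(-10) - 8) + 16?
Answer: 15128/5552703 ≈ 0.0027244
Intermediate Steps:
I = -620/3 (I = -(302*(-1*(-10) - 8) + 16)/3 = -(302*(10 - 8) + 16)/3 = -(302*2 + 16)/3 = -(604 + 16)/3 = -1/3*620 = -620/3 ≈ -206.67)
N = -1/122 ≈ -0.0081967
T = -9254505/122 (T = (-389 - 1/122)*195 = -47459/122*195 = -9254505/122 ≈ -75857.)
I/T = -620/(3*(-9254505/122)) = -620/3*(-122/9254505) = 15128/5552703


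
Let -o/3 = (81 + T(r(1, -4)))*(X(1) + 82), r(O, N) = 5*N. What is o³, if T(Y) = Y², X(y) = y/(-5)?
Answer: -205574346001669203/125 ≈ -1.6446e+15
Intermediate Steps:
X(y) = -y/5 (X(y) = y*(-⅕) = -y/5)
o = -590187/5 (o = -3*(81 + (5*(-4))²)*(-⅕*1 + 82) = -3*(81 + (-20)²)*(-⅕ + 82) = -3*(81 + 400)*409/5 = -1443*409/5 = -3*196729/5 = -590187/5 ≈ -1.1804e+5)
o³ = (-590187/5)³ = -205574346001669203/125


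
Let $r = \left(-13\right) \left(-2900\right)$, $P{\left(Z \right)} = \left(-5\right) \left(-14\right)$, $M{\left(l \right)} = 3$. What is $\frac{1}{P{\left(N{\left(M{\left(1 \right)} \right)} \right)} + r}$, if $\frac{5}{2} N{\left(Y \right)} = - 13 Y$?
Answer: $\frac{1}{37770} \approx 2.6476 \cdot 10^{-5}$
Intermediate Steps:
$N{\left(Y \right)} = - \frac{26 Y}{5}$ ($N{\left(Y \right)} = \frac{2 \left(- 13 Y\right)}{5} = - \frac{26 Y}{5}$)
$P{\left(Z \right)} = 70$
$r = 37700$
$\frac{1}{P{\left(N{\left(M{\left(1 \right)} \right)} \right)} + r} = \frac{1}{70 + 37700} = \frac{1}{37770}$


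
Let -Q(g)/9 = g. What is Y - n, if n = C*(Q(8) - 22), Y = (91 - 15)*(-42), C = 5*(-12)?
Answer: -8832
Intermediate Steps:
Q(g) = -9*g
C = -60
Y = -3192 (Y = 76*(-42) = -3192)
n = 5640 (n = -60*(-9*8 - 22) = -60*(-72 - 22) = -60*(-94) = 5640)
Y - n = -3192 - 1*5640 = -3192 - 5640 = -8832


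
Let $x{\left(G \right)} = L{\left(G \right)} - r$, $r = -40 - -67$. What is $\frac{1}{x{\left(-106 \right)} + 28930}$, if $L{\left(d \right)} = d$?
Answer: $\frac{1}{28797} \approx 3.4726 \cdot 10^{-5}$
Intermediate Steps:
$r = 27$ ($r = -40 + 67 = 27$)
$x{\left(G \right)} = -27 + G$ ($x{\left(G \right)} = G - 27 = -27 + G$)
$\frac{1}{x{\left(-106 \right)} + 28930} = \frac{1}{\left(-27 - 106\right) + 28930} = \frac{1}{-133 + 28930} = \frac{1}{28797}$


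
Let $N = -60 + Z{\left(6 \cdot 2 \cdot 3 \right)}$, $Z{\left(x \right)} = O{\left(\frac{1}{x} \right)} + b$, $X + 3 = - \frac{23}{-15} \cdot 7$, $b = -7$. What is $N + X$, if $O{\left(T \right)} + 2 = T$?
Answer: $- \frac{11023}{180} \approx -61.239$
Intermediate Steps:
$O{\left(T \right)} = -2 + T$
$X = \frac{116}{15}$ ($X = -3 + - \frac{23}{-15} \cdot 7 = -3 + \left(-23\right) \left(- \frac{1}{15}\right) 7 = -3 + \frac{23}{15} \cdot 7 = -3 + \frac{161}{15} = \frac{116}{15} \approx 7.7333$)
$Z{\left(x \right)} = -9 + \frac{1}{x}$ ($Z{\left(x \right)} = \left(-2 + \frac{1}{x}\right) - 7 = -9 + \frac{1}{x}$)
$N = - \frac{2483}{36}$ ($N = -60 - \left(9 - \frac{1}{6 \cdot 2 \cdot 3}\right) = -60 - \left(9 - \frac{1}{12 \cdot 3}\right) = -60 - \left(9 - \frac{1}{36}\right) = -60 + \left(-9 + \frac{1}{36}\right) = -60 - \frac{323}{36} = - \frac{2483}{36} \approx -68.972$)
$N + X = - \frac{2483}{36} + \frac{116}{15} = - \frac{11023}{180}$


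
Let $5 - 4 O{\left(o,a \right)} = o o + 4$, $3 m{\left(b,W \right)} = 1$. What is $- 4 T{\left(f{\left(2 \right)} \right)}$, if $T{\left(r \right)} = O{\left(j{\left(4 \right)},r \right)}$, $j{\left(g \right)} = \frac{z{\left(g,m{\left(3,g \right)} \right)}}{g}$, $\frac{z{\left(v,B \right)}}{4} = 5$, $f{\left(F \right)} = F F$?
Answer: $24$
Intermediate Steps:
$f{\left(F \right)} = F^{2}$
$m{\left(b,W \right)} = \frac{1}{3}$ ($m{\left(b,W \right)} = \frac{1}{3} \cdot 1 = \frac{1}{3}$)
$z{\left(v,B \right)} = 20$ ($z{\left(v,B \right)} = 4 \cdot 5 = 20$)
$j{\left(g \right)} = \frac{20}{g}$
$O{\left(o,a \right)} = \frac{1}{4} - \frac{o^{2}}{4}$ ($O{\left(o,a \right)} = \frac{5}{4} - \frac{o o + 4}{4} = \frac{5}{4} - \frac{o^{2} + 4}{4} = \frac{5}{4} - \frac{4 + o^{2}}{4} = \frac{5}{4} - \left(1 + \frac{o^{2}}{4}\right) = \frac{1}{4} - \frac{o^{2}}{4}$)
$T{\left(r \right)} = -6$ ($T{\left(r \right)} = \frac{1}{4} - \frac{\left(\frac{20}{4}\right)^{2}}{4} = \frac{1}{4} - \frac{\left(20 \cdot \frac{1}{4}\right)^{2}}{4} = \frac{1}{4} - \frac{5^{2}}{4} = \frac{1}{4} - \frac{25}{4} = -6$)
$- 4 T{\left(f{\left(2 \right)} \right)} = \left(-4\right) \left(-6\right) = 24$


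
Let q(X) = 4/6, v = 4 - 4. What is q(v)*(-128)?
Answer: -256/3 ≈ -85.333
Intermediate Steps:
v = 0
q(X) = ⅔ (q(X) = 4*(⅙) = ⅔)
q(v)*(-128) = (⅔)*(-128) = -256/3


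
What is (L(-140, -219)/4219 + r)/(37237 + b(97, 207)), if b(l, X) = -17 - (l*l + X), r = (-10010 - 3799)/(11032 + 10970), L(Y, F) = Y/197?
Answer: -3826777989/168263018642248 ≈ -2.2743e-5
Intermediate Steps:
L(Y, F) = Y/197 (L(Y, F) = Y*(1/197) = Y/197)
r = -4603/7334 (r = -13809/22002 = -13809*1/22002 = -4603/7334 ≈ -0.62762)
b(l, X) = -17 - X - l**2 (b(l, X) = -17 - (l**2 + X) = -17 - (X + l**2) = -17 + (-X - l**2) = -17 - X - l**2)
(L(-140, -219)/4219 + r)/(37237 + b(97, 207)) = (((1/197)*(-140))/4219 - 4603/7334)/(37237 + (-17 - 1*207 - 1*97**2)) = (-140/197*1/4219 - 4603/7334)/(37237 + (-17 - 207 - 1*9409)) = (-140/831143 - 4603/7334)/(37237 + (-17 - 207 - 9409)) = -3826777989/(6095602762*(37237 - 9633)) = -3826777989/6095602762/27604 = -3826777989/6095602762*1/27604 = -3826777989/168263018642248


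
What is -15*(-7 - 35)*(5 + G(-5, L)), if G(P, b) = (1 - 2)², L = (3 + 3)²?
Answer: 3780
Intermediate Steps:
L = 36 (L = 6² = 36)
G(P, b) = 1 (G(P, b) = (-1)² = 1)
-15*(-7 - 35)*(5 + G(-5, L)) = -15*(-7 - 35)*(5 + 1) = -(-630)*6 = -15*(-252) = 3780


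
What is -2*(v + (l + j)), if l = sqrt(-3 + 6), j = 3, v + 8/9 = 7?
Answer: -164/9 - 2*sqrt(3) ≈ -21.686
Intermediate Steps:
v = 55/9 (v = -8/9 + 7 = 55/9 ≈ 6.1111)
l = sqrt(3) ≈ 1.7320
-2*(v + (l + j)) = -2*(55/9 + (sqrt(3) + 3)) = -2*(55/9 + (3 + sqrt(3))) = -2*(82/9 + sqrt(3)) = -164/9 - 2*sqrt(3)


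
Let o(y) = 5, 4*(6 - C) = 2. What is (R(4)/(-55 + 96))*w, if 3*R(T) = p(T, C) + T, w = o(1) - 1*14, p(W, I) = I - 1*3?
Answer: -39/82 ≈ -0.47561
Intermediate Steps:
C = 11/2 (C = 6 - 1/4*2 = 6 - 1/2 = 11/2 ≈ 5.5000)
p(W, I) = -3 + I (p(W, I) = I - 3 = -3 + I)
w = -9 (w = 5 - 1*14 = 5 - 14 = -9)
R(T) = 5/6 + T/3 (R(T) = ((-3 + 11/2) + T)/3 = (5/2 + T)/3 = 5/6 + T/3)
(R(4)/(-55 + 96))*w = ((5/6 + (1/3)*4)/(-55 + 96))*(-9) = ((5/6 + 4/3)/41)*(-9) = ((1/41)*(13/6))*(-9) = (13/246)*(-9) = -39/82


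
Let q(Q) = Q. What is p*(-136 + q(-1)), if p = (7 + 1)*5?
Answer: -5480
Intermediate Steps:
p = 40 (p = 8*5 = 40)
p*(-136 + q(-1)) = 40*(-136 - 1) = 40*(-137) = -5480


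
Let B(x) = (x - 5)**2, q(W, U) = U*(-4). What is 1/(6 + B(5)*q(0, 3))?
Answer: 1/6 ≈ 0.16667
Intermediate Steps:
q(W, U) = -4*U
B(x) = (-5 + x)**2
1/(6 + B(5)*q(0, 3)) = 1/(6 + (-5 + 5)**2*(-4*3)) = 1/(6 + 0**2*(-12)) = 1/(6 + 0*(-12)) = 1/(6 + 0) = 1/6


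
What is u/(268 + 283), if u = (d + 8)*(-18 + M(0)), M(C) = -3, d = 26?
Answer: -714/551 ≈ -1.2958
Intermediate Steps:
u = -714 (u = (26 + 8)*(-18 - 3) = 34*(-21) = -714)
u/(268 + 283) = -714/(268 + 283) = -714/551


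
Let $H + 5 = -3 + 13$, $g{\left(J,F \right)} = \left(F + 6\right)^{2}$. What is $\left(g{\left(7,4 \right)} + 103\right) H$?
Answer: $1015$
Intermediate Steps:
$g{\left(J,F \right)} = \left(6 + F\right)^{2}$
$H = 5$ ($H = -5 + \left(-3 + 13\right) = -5 + 10 = 5$)
$\left(g{\left(7,4 \right)} + 103\right) H = \left(\left(6 + 4\right)^{2} + 103\right) 5 = \left(10^{2} + 103\right) 5 = \left(100 + 103\right) 5 = 203 \cdot 5 = 1015$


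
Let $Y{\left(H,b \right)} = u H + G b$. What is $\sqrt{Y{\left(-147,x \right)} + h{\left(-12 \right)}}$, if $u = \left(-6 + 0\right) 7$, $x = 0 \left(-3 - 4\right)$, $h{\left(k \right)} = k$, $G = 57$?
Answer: $\sqrt{6162} \approx 78.498$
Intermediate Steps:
$x = 0$ ($x = 0 \left(-7\right) = 0$)
$u = -42$ ($u = \left(-6\right) 7 = -42$)
$Y{\left(H,b \right)} = - 42 H + 57 b$
$\sqrt{Y{\left(-147,x \right)} + h{\left(-12 \right)}} = \sqrt{\left(\left(-42\right) \left(-147\right) + 57 \cdot 0\right) - 12} = \sqrt{\left(6174 + 0\right) - 12} = \sqrt{6174 - 12} = \sqrt{6162}$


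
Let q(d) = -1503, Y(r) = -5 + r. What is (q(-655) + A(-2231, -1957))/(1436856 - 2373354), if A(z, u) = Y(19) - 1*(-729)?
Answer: 380/468249 ≈ 0.00081153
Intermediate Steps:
A(z, u) = 743 (A(z, u) = (-5 + 19) - 1*(-729) = 14 + 729 = 743)
(q(-655) + A(-2231, -1957))/(1436856 - 2373354) = (-1503 + 743)/(1436856 - 2373354) = -760/(-936498) = -760*(-1/936498) = 380/468249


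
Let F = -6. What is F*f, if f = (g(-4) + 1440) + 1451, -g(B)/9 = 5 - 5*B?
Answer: -15996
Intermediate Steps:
g(B) = -45 + 45*B (g(B) = -9*(5 - 5*B) = -45 + 45*B)
f = 2666 (f = ((-45 + 45*(-4)) + 1440) + 1451 = ((-45 - 180) + 1440) + 1451 = (-225 + 1440) + 1451 = 1215 + 1451 = 2666)
F*f = -6*2666 = -15996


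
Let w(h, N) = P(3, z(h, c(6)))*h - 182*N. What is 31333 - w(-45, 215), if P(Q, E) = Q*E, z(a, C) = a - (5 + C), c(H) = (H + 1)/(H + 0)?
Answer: 127111/2 ≈ 63556.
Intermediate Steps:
c(H) = (1 + H)/H
z(a, C) = -5 + a - C (z(a, C) = a + (-5 - C) = -5 + a - C)
P(Q, E) = E*Q
w(h, N) = -182*N + h*(-37/2 + 3*h) (w(h, N) = ((-5 + h - (1 + 6)/6)*3)*h - 182*N = ((-5 + h - 7/6)*3)*h - 182*N = ((-37/6 + h)*3)*h - 182*N = (-37/2 + 3*h)*h - 182*N = h*(-37/2 + 3*h) - 182*N = -182*N + h*(-37/2 + 3*h))
31333 - w(-45, 215) = 31333 - (-182*215 + (½)*(-45)*(-37 + 6*(-45))) = 31333 - (-39130 + (½)*(-45)*(-37 - 270)) = 31333 - (-39130 + (½)*(-45)*(-307)) = 31333 - (-39130 + 13815/2) = 31333 - 1*(-64445/2) = 31333 + 64445/2 = 127111/2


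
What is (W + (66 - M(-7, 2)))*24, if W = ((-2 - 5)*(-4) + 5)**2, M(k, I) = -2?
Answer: 27768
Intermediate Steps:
W = 1089 (W = (-7*(-4) + 5)**2 = (28 + 5)**2 = 33**2 = 1089)
(W + (66 - M(-7, 2)))*24 = (1089 + (66 - 1*(-2)))*24 = (1089 + (66 + 2))*24 = (1089 + 68)*24 = 1157*24 = 27768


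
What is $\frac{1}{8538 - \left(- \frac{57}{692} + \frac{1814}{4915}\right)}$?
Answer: $\frac{3401180}{29038299707} \approx 0.00011713$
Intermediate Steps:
$\frac{1}{8538 - \left(- \frac{57}{692} + \frac{1814}{4915}\right)} = \frac{1}{8538 - \frac{975133}{3401180}} = \frac{1}{\frac{29038299707}{3401180}} = \frac{3401180}{29038299707}$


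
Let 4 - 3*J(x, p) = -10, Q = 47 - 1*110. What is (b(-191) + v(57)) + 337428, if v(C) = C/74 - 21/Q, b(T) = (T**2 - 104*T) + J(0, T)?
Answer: 29139629/74 ≈ 3.9378e+5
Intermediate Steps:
Q = -63 (Q = 47 - 110 = -63)
J(x, p) = 14/3 (J(x, p) = 4/3 - 1/3*(-10) = 4/3 + 10/3 = 14/3)
b(T) = 14/3 + T**2 - 104*T (b(T) = (T**2 - 104*T) + 14/3 = 14/3 + T**2 - 104*T)
v(C) = 1/3 + C/74 (v(C) = C/74 - 21/(-63) = C*(1/74) - 21*(-1/63) = C/74 + 1/3 = 1/3 + C/74)
(b(-191) + v(57)) + 337428 = ((14/3 + (-191)**2 - 104*(-191)) + (1/3 + (1/74)*57)) + 337428 = ((14/3 + 36481 + 19864) + (1/3 + 57/74)) + 337428 = (169049/3 + 245/222) + 337428 = 4169957/74 + 337428 = 29139629/74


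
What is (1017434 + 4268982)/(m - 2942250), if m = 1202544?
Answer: -2643208/869853 ≈ -3.0387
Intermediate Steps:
(1017434 + 4268982)/(m - 2942250) = (1017434 + 4268982)/(1202544 - 2942250) = 5286416/(-1739706) = 5286416*(-1/1739706) = -2643208/869853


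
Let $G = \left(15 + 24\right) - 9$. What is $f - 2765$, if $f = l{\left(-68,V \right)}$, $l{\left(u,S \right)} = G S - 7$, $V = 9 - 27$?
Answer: $-3312$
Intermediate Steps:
$V = -18$ ($V = 9 - 27 = -18$)
$G = 30$ ($G = 39 - 9 = 30$)
$l{\left(u,S \right)} = -7 + 30 S$ ($l{\left(u,S \right)} = 30 S - 7 = -7 + 30 S$)
$f = -547$ ($f = -7 + 30 \left(-18\right) = -7 - 540 = -547$)
$f - 2765 = -547 - 2765 = -3312$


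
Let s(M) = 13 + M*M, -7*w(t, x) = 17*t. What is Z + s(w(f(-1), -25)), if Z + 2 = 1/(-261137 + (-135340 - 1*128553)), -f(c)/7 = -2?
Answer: 612710009/525030 ≈ 1167.0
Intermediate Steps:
f(c) = 14 (f(c) = -7*(-2) = 14)
w(t, x) = -17*t/7
s(M) = 13 + M²
Z = -1050061/525030 (Z = -2 + 1/(-261137 + (-135340 - 1*128553)) = -2 + 1/(-261137 + (-135340 - 128553)) = -2 + 1/(-261137 - 263893) = -2 + 1/(-525030) = -2 - 1/525030 = -1050061/525030 ≈ -2.0000)
Z + s(w(f(-1), -25)) = -1050061/525030 + (13 + (-17/7*14)²) = -1050061/525030 + (13 + (-34)²) = -1050061/525030 + (13 + 1156) = -1050061/525030 + 1169 = 612710009/525030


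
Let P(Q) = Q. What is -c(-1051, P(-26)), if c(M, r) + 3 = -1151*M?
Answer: -1209698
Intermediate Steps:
c(M, r) = -3 - 1151*M
-c(-1051, P(-26)) = -(-3 - 1151*(-1051)) = -(-3 + 1209701) = -1*1209698 = -1209698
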